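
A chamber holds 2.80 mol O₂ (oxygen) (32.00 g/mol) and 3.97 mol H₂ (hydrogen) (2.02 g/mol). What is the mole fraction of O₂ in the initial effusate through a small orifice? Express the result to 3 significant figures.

Effusion rate of each component ∝ n_i/√M_i (partial pressure × 1/√M).
Mole fraction of O₂ in the effusate = (n_O₂/√M_O₂) / (n_O₂/√M_O₂ + n_H₂/√M_H₂)
= (2.80/√32.00) / (2.80/√32.00 + 3.97/√2.02) = 0.4950/(0.4950 + 2.793) = 0.151.

0.151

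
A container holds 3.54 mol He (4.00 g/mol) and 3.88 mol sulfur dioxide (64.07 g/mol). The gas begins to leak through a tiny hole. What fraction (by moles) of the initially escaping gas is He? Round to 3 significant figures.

0.785

The effusion rate of species i is ∝ p_i/√M_i ∝ n_i/√M_i.
So x_He in the escaping gas = (n_He/√M_He) / Σ(n_i/√M_i)
= (3.54/√4.00) / (3.54/√4.00 + 3.88/√64.07) = 1.770/(1.770 + 0.4847) = 0.785.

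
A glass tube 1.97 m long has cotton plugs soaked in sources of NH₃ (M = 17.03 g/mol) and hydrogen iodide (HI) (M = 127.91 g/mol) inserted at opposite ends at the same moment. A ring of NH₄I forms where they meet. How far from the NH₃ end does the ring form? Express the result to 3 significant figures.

1.44 m

The fronts meet when d_NH₃ + d_HI = L with d_NH₃/d_HI = √(M_HI/M_NH₃) (Graham's law). Here √(M_HI/M_NH₃) = √(127.91/17.03) = 2.741.
With d_NH₃ + d_HI = 1.97 m, d_HI = 1.97/(1 + 2.741) = 0.5267 m.
d_NH₃ = 1.97 − 0.5267 = 1.44 m.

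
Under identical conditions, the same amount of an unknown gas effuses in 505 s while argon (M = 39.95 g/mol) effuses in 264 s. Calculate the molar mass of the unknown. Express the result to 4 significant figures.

146.2 g/mol

By Graham's law, t_X/t_Ar = √(M_X/M_Ar).
505/264 = 1.913 = √(M_X/39.95)
M_X = 39.95 × 1.913² = 39.95 × 3.659 = 146.2 g/mol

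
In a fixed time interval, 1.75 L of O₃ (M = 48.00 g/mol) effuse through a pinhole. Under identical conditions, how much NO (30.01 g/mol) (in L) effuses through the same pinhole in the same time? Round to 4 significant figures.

Since effusion rate ∝ 1/√M, rate_NO/rate_O₃ = √(M_O₃/M_NO) = √(48.00/30.01) = √1.599 = 1.265.
So the volume for NO is 1.75 × 1.265 = 2.213 L.

2.213 L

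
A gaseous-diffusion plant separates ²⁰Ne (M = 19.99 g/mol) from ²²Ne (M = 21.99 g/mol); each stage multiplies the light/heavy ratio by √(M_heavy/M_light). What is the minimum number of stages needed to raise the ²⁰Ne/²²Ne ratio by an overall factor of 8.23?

45

With α = √(21.99/19.99) per stage, ln α = ½ ln(1.10005) = 0.04768.
Need α^N ≥ 8.23 ⇒ N ≥ ln(8.23) / ln α = 2.108 / 0.04768 = 44.21.
Rounding up, N = 45 stages.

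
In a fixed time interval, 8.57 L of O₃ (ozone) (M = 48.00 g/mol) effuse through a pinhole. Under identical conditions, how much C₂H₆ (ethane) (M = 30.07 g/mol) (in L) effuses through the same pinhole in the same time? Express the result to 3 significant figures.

By Graham's law, rate_C₂H₆/rate_O₃ = √(M_O₃/M_C₂H₆) = √(48.00/30.07) = √1.596 = 1.263.
So the volume for C₂H₆ is 8.57 × 1.263 = 10.8 L.

10.8 L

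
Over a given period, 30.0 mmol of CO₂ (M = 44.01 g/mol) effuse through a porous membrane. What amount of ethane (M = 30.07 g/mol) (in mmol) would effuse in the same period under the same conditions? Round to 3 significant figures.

Since effusion rate ∝ 1/√M, rate_C₂H₆/rate_CO₂ = √(M_CO₂/M_C₂H₆) = √(44.01/30.07) = √1.464 = 1.210.
So the amount for C₂H₆ is 30.0 × 1.210 = 36.3 mmol.

36.3 mmol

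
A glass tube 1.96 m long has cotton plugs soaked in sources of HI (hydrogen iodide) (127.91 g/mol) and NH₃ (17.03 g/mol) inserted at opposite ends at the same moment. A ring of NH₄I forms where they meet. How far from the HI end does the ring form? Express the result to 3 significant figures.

Graham's law gives d_HI/d_NH₃ = rate_HI/rate_NH₃ = √(M_NH₃/M_HI) = √(17.03/127.91) = 0.3649.
With d_HI + d_NH₃ = 1.96 m, d_NH₃ = 1.96/(1 + 0.3649) = 1.436 m.
d_HI = 1.96 − 1.436 = 0.524 m.

0.524 m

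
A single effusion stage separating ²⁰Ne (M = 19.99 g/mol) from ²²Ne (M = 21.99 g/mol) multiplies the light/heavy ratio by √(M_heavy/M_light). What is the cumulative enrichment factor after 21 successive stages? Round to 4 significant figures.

2.722

After 21 stages the ratio has grown by (√(21.99/19.99))^21 = (21.99/19.99)^(21/2).
= 1.10005^(21/2) = 2.722.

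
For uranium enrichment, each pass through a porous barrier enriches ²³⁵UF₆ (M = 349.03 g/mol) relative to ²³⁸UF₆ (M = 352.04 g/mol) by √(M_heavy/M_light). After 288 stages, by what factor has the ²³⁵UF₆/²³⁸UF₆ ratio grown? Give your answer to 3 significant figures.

3.44

The single-stage factor is √(M_heavy/M_light), so 288 stages give [√(352.04/349.03)]^288 = (352.04/349.03)^(288/2).
= 1.00862^144 = 3.44.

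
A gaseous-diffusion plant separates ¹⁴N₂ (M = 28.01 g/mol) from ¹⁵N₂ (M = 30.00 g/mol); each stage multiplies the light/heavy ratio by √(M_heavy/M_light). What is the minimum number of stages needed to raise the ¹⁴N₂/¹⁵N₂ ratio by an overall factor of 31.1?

101

Single-stage factor α = √(30.00/28.01), so ln α = ½ ln(1.07105) = 0.03432.
Need α^N ≥ 31.1 ⇒ N ≥ ln(31.1) / ln α = 3.437 / 0.03432 = 100.16.
Rounding up, N = 101 stages.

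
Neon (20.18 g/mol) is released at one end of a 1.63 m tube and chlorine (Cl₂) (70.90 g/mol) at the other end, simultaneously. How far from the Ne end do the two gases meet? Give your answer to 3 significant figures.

1.06 m

Graham's law gives d_Ne/d_Cl₂ = rate_Ne/rate_Cl₂ = √(M_Cl₂/M_Ne) = √(70.90/20.18) = 1.874.
With d_Ne + d_Cl₂ = 1.63 m, d_Cl₂ = 1.63/(1 + 1.874) = 0.5671 m.
d_Ne = 1.63 − 0.5671 = 1.06 m.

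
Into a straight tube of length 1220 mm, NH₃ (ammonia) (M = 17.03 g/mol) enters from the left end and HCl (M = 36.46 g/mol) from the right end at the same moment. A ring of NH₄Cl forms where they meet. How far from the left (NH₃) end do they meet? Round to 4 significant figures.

The fronts meet when d_NH₃ + d_HCl = L with d_NH₃/d_HCl = √(M_HCl/M_NH₃) (Graham's law). Here √(M_HCl/M_NH₃) = √(36.46/17.03) = 1.463.
With d_NH₃ + d_HCl = 1220 mm, d_HCl = 1220/(1 + 1.463) = 495.3 mm.
d_NH₃ = 1220 − 495.3 = 724.7 mm.

724.7 mm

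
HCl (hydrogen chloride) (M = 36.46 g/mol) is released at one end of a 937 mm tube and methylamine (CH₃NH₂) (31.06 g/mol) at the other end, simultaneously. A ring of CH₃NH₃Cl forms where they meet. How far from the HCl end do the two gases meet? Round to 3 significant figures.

450 mm

Distances travelled in equal time are proportional to diffusion rates, so d_HCl/d_CH₃NH₂ = √(M_CH₃NH₂/M_HCl) = √(31.06/36.46) = 0.9230.
With d_HCl + d_CH₃NH₂ = 937 mm, d_CH₃NH₂ = 937/(1 + 0.9230) = 487.3 mm.
d_HCl = 937 − 487.3 = 450 mm.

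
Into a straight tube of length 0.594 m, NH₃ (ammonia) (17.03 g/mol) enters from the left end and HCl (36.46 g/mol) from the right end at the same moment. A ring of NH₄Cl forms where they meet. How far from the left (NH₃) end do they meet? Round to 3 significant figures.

0.353 m

The fronts meet when d_NH₃ + d_HCl = L with d_NH₃/d_HCl = √(M_HCl/M_NH₃) (Graham's law). Here √(M_HCl/M_NH₃) = √(36.46/17.03) = 1.463.
With d_NH₃ + d_HCl = 0.594 m, d_HCl = 0.594/(1 + 1.463) = 0.2412 m.
d_NH₃ = 0.594 − 0.2412 = 0.353 m.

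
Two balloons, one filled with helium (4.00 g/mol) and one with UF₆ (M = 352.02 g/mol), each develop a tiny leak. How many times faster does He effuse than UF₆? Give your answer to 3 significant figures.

9.38

Since effusion rate ∝ 1/√M, rate_He/rate_UF₆ = √(M_UF₆/M_He) = √(352.02/4.00) = √88.00 = 9.38.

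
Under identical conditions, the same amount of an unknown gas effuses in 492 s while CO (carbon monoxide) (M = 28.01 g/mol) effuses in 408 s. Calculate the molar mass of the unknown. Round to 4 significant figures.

By Graham's law, t_X/t_CO = √(M_X/M_CO).
492/408 = 1.206 = √(M_X/28.01)
M_X = 28.01 × 1.206² = 28.01 × 1.454 = 40.73 g/mol

40.73 g/mol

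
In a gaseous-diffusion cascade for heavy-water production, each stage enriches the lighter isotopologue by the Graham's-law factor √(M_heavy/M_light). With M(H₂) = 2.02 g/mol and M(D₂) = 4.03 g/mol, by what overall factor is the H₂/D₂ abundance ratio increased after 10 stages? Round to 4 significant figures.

31.61

Each stage multiplies the ratio by α = √(4.03/2.02), so after 10 stages the overall factor is α^10 = (4.03/2.02)^(10/2).
= 1.99505^5 = 31.61.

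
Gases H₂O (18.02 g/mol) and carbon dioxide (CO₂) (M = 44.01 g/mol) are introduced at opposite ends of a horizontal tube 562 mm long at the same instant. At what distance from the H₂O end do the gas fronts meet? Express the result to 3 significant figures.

343 mm

Distances travelled in equal time are proportional to diffusion rates, so d_H₂O/d_CO₂ = √(M_CO₂/M_H₂O) = √(44.01/18.02) = 1.563.
With d_H₂O + d_CO₂ = 562 mm, d_CO₂ = 562/(1 + 1.563) = 219.3 mm.
d_H₂O = 562 − 219.3 = 343 mm.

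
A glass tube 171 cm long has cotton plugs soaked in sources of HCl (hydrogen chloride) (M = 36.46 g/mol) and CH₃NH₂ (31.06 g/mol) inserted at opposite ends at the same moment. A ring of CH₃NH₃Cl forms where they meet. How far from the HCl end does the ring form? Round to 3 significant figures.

Distances travelled in equal time are proportional to diffusion rates, so d_HCl/d_CH₃NH₂ = √(M_CH₃NH₂/M_HCl) = √(31.06/36.46) = 0.9230.
With d_HCl + d_CH₃NH₂ = 171 cm, d_CH₃NH₂ = 171/(1 + 0.9230) = 88.92 cm.
d_HCl = 171 − 88.92 = 82.1 cm.

82.1 cm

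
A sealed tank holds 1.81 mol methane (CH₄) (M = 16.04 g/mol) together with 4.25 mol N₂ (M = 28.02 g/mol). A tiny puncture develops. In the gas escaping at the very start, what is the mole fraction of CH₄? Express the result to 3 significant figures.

Rate_i ∝ x_i/√M_i (Graham's law weighted by mole fraction), so the effusate composition follows n_i/√M_i.
x_CH₄(eff) = (n_CH₄/√M_CH₄) / (n_CH₄/√M_CH₄ + n_N₂/√M_N₂)
= (1.81/√16.04) / (1.81/√16.04 + 4.25/√28.02) = 0.4519/(0.4519 + 0.8029) = 0.360.

0.360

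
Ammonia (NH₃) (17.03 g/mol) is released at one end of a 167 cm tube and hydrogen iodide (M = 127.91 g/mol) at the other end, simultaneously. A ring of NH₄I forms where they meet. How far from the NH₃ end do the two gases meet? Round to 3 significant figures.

Graham's law gives d_NH₃/d_HI = rate_NH₃/rate_HI = √(M_HI/M_NH₃) = √(127.91/17.03) = 2.741.
With d_NH₃ + d_HI = 167 cm, d_HI = 167/(1 + 2.741) = 44.65 cm.
d_NH₃ = 167 − 44.65 = 122 cm.

122 cm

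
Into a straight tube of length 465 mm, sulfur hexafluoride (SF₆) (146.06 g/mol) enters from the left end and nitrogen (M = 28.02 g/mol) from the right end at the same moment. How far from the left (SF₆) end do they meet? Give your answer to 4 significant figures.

Graham's law gives d_SF₆/d_N₂ = rate_SF₆/rate_N₂ = √(M_N₂/M_SF₆) = √(28.02/146.06) = 0.4380.
With d_SF₆ + d_N₂ = 465 mm, d_N₂ = 465/(1 + 0.4380) = 323.4 mm.
d_SF₆ = 465 − 323.4 = 141.6 mm.

141.6 mm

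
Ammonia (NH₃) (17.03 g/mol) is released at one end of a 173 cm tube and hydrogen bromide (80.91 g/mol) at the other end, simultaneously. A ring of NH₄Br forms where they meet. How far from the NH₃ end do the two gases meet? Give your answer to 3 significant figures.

119 cm

The fronts meet when d_NH₃ + d_HBr = L with d_NH₃/d_HBr = √(M_HBr/M_NH₃) (Graham's law). Here √(M_HBr/M_NH₃) = √(80.91/17.03) = 2.180.
With d_NH₃ + d_HBr = 173 cm, d_HBr = 173/(1 + 2.180) = 54.41 cm.
d_NH₃ = 173 − 54.41 = 119 cm.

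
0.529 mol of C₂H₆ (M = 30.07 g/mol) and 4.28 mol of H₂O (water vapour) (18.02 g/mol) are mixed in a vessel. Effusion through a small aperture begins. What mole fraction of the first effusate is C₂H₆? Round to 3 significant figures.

0.0873

Rate_i ∝ x_i/√M_i (Graham's law weighted by mole fraction), so the effusate composition follows n_i/√M_i.
So x_C₂H₆ in the escaping gas = (n_C₂H₆/√M_C₂H₆) / Σ(n_i/√M_i)
= (0.529/√30.07) / (0.529/√30.07 + 4.28/√18.02) = 0.09647/(0.09647 + 1.008) = 0.0873.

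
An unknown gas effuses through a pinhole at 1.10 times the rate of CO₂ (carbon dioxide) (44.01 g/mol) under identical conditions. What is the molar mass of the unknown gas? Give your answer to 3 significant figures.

36.4 g/mol

Graham's law gives rate_X/rate_CO₂ = √(M_CO₂/M_X).
1.10 = √(44.01/M_X)
M_X = 44.01 / 1.10² = 44.01 / 1.210 = 36.4 g/mol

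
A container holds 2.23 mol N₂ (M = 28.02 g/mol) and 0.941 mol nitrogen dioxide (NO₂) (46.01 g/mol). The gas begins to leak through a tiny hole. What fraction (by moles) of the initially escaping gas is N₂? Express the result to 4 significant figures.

0.7523

Each component's effusion rate ∝ (its partial pressure)·(1/√M) ∝ n_i/√M_i.
x_N₂(eff) = (n_N₂/√M_N₂) / (n_N₂/√M_N₂ + n_NO₂/√M_NO₂)
= (2.23/√28.02) / (2.23/√28.02 + 0.941/√46.01) = 0.4213/(0.4213 + 0.1387) = 0.7523.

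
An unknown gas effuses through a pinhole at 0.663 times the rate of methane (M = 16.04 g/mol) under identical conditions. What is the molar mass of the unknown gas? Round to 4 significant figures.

36.49 g/mol

Using Graham's law: rate_X/rate_CH₄ = √(M_CH₄/M_X).
0.663 = √(16.04/M_X)
M_X = 16.04 / 0.663² = 16.04 / 0.4396 = 36.49 g/mol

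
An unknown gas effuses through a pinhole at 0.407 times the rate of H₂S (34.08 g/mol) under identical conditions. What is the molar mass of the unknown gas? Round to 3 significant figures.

206 g/mol

By Graham's law, rate_X/rate_H₂S = √(M_H₂S/M_X).
0.407 = √(34.08/M_X)
M_X = 34.08 / 0.407² = 34.08 / 0.1656 = 206 g/mol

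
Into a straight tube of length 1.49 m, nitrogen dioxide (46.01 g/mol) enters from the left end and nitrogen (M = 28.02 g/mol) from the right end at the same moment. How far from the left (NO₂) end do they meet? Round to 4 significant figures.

The fronts meet when d_NO₂ + d_N₂ = L with d_NO₂/d_N₂ = √(M_N₂/M_NO₂) (Graham's law). Here √(M_N₂/M_NO₂) = √(28.02/46.01) = 0.7804.
With d_NO₂ + d_N₂ = 1.49 m, d_N₂ = 1.49/(1 + 0.7804) = 0.8369 m.
d_NO₂ = 1.49 − 0.8369 = 0.6531 m.

0.6531 m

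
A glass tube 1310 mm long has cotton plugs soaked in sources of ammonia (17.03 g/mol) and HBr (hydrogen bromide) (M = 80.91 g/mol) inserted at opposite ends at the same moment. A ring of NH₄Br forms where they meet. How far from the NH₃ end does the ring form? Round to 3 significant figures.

898 mm

Distances travelled in equal time are proportional to diffusion rates, so d_NH₃/d_HBr = √(M_HBr/M_NH₃) = √(80.91/17.03) = 2.180.
With d_NH₃ + d_HBr = 1310 mm, d_HBr = 1310/(1 + 2.180) = 412.0 mm.
d_NH₃ = 1310 − 412.0 = 898 mm.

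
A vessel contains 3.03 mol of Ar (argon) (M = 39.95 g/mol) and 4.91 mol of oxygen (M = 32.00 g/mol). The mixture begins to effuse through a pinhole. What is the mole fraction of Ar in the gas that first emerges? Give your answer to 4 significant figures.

0.3558

Each component's effusion rate ∝ (its partial pressure)·(1/√M) ∝ n_i/√M_i.
x_Ar(eff) = (n_Ar/√M_Ar) / (n_Ar/√M_Ar + n_O₂/√M_O₂)
= (3.03/√39.95) / (3.03/√39.95 + 4.91/√32.00) = 0.4794/(0.4794 + 0.8680) = 0.3558.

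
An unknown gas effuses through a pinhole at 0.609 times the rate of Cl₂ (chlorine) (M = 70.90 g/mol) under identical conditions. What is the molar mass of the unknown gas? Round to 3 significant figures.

191 g/mol

Graham's law gives rate_X/rate_Cl₂ = √(M_Cl₂/M_X).
0.609 = √(70.90/M_X)
M_X = 70.90 / 0.609² = 70.90 / 0.3709 = 191 g/mol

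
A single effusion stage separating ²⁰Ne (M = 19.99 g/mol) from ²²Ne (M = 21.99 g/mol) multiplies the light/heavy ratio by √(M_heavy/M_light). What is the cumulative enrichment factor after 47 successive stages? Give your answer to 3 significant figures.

9.40

The single-stage factor is √(M_heavy/M_light), so 47 stages give [√(21.99/19.99)]^47 = (21.99/19.99)^(47/2).
= 1.10005^(47/2) = 9.40.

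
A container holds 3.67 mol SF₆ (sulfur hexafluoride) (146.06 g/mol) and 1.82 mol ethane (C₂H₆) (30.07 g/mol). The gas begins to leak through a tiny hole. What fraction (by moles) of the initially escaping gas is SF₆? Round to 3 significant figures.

0.478

Effusion rate of each component ∝ n_i/√M_i (partial pressure × 1/√M).
x_SF₆(eff) = (n_SF₆/√M_SF₆) / (n_SF₆/√M_SF₆ + n_C₂H₆/√M_C₂H₆)
= (3.67/√146.06) / (3.67/√146.06 + 1.82/√30.07) = 0.3037/(0.3037 + 0.3319) = 0.478.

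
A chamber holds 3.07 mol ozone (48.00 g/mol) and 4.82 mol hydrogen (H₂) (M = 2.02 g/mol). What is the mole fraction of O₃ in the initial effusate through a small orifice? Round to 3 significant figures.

0.116

Effusion rate of each component ∝ n_i/√M_i (partial pressure × 1/√M).
Mole fraction of O₃ in the effusate = (n_O₃/√M_O₃) / (n_O₃/√M_O₃ + n_H₂/√M_H₂)
= (3.07/√48.00) / (3.07/√48.00 + 4.82/√2.02) = 0.4431/(0.4431 + 3.391) = 0.116.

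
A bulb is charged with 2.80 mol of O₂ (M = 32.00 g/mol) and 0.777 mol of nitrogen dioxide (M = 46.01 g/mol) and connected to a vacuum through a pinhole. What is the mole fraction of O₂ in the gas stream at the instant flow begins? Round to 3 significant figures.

0.812

Rate_i ∝ x_i/√M_i (Graham's law weighted by mole fraction), so the effusate composition follows n_i/√M_i.
Mole fraction of O₂ in the effusate = (n_O₂/√M_O₂) / (n_O₂/√M_O₂ + n_NO₂/√M_NO₂)
= (2.80/√32.00) / (2.80/√32.00 + 0.777/√46.01) = 0.4950/(0.4950 + 0.1145) = 0.812.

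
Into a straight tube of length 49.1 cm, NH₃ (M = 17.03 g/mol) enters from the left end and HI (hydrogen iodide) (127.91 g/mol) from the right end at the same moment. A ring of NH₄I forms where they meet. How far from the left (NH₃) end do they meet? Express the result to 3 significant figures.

Distances travelled in equal time are proportional to diffusion rates, so d_NH₃/d_HI = √(M_HI/M_NH₃) = √(127.91/17.03) = 2.741.
With d_NH₃ + d_HI = 49.1 cm, d_HI = 49.1/(1 + 2.741) = 13.13 cm.
d_NH₃ = 49.1 − 13.13 = 36.0 cm.

36.0 cm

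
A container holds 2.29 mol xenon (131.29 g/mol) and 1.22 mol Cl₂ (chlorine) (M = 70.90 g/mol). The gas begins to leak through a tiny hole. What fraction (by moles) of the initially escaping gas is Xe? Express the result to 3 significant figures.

Each component's effusion rate ∝ (its partial pressure)·(1/√M) ∝ n_i/√M_i.
Mole fraction of Xe in the effusate = (n_Xe/√M_Xe) / (n_Xe/√M_Xe + n_Cl₂/√M_Cl₂)
= (2.29/√131.29) / (2.29/√131.29 + 1.22/√70.90) = 0.1999/(0.1999 + 0.1449) = 0.580.

0.580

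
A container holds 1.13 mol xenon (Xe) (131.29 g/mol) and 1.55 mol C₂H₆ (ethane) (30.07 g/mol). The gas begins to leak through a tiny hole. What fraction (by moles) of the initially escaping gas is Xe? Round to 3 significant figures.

Rate_i ∝ x_i/√M_i (Graham's law weighted by mole fraction), so the effusate composition follows n_i/√M_i.
Mole fraction of Xe in the effusate = (n_Xe/√M_Xe) / (n_Xe/√M_Xe + n_C₂H₆/√M_C₂H₆)
= (1.13/√131.29) / (1.13/√131.29 + 1.55/√30.07) = 0.09862/(0.09862 + 0.2827) = 0.259.

0.259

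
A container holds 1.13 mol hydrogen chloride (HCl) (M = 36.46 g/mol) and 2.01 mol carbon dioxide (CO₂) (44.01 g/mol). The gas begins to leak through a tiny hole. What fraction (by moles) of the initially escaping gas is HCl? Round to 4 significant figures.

The effusion rate of species i is ∝ p_i/√M_i ∝ n_i/√M_i.
Mole fraction of HCl in the effusate = (n_HCl/√M_HCl) / (n_HCl/√M_HCl + n_CO₂/√M_CO₂)
= (1.13/√36.46) / (1.13/√36.46 + 2.01/√44.01) = 0.1871/(0.1871 + 0.3030) = 0.3818.

0.3818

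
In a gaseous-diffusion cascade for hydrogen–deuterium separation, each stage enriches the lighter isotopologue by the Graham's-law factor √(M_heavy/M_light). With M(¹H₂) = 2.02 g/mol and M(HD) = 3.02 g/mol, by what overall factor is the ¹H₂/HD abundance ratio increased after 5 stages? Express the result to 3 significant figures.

After 5 stages the ratio has grown by (√(3.02/2.02))^5 = (3.02/2.02)^(5/2).
= 1.49505^(5/2) = 2.73.

2.73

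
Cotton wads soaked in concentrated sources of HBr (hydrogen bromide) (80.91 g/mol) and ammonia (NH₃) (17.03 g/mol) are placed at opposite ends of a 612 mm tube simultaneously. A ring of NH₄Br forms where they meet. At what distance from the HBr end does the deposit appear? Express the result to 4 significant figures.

In equal time, each gas travels a distance ∝ its rate ∝ 1/√M, so d_HBr/d_NH₃ = √(M_NH₃/M_HBr) = √(17.03/80.91) = 0.4588.
With d_HBr + d_NH₃ = 612 mm, d_NH₃ = 612/(1 + 0.4588) = 419.5 mm.
d_HBr = 612 − 419.5 = 192.5 mm.

192.5 mm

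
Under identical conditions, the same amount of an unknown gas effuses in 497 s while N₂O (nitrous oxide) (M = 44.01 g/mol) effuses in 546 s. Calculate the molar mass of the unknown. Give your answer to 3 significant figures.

36.5 g/mol

From Graham's law, t_X/t_N₂O = √(M_X/M_N₂O).
497/546 = 0.9103 = √(M_X/44.01)
M_X = 44.01 × 0.9103² = 44.01 × 0.8286 = 36.5 g/mol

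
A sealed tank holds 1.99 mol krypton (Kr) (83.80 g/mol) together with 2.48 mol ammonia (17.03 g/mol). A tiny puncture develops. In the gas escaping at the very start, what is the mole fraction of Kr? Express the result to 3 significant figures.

Effusion rate of each component ∝ n_i/√M_i (partial pressure × 1/√M).
x_Kr(eff) = (n_Kr/√M_Kr) / (n_Kr/√M_Kr + n_NH₃/√M_NH₃)
= (1.99/√83.80) / (1.99/√83.80 + 2.48/√17.03) = 0.2174/(0.2174 + 0.6010) = 0.266.

0.266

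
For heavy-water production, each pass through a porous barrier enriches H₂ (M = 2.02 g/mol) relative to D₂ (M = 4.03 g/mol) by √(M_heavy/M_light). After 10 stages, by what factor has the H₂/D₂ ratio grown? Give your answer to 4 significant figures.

31.61

Overall factor = α^10 with α = √(4.03/2.02), i.e. (4.03/2.02)^(10/2).
= 1.99505^5 = 31.61.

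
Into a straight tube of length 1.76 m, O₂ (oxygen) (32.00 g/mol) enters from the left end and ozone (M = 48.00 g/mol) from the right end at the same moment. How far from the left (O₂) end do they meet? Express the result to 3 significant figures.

In equal time, each gas travels a distance ∝ its rate ∝ 1/√M, so d_O₂/d_O₃ = √(M_O₃/M_O₂) = √(48.00/32.00) = 1.225.
With d_O₂ + d_O₃ = 1.76 m, d_O₃ = 1.76/(1 + 1.225) = 0.7911 m.
d_O₂ = 1.76 − 0.7911 = 0.969 m.

0.969 m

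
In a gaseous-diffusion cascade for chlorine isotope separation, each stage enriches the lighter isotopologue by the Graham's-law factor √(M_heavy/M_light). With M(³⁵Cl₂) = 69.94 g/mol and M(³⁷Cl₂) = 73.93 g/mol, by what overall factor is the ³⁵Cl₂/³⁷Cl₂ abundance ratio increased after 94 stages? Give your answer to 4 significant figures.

13.57

Overall factor = α^94 with α = √(73.93/69.94), i.e. (73.93/69.94)^(94/2).
= 1.05705^47 = 13.57.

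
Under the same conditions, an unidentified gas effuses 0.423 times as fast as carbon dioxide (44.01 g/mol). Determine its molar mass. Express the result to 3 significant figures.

Using Graham's law: rate_X/rate_CO₂ = √(M_CO₂/M_X).
0.423 = √(44.01/M_X)
M_X = 44.01 / 0.423² = 44.01 / 0.1789 = 246 g/mol

246 g/mol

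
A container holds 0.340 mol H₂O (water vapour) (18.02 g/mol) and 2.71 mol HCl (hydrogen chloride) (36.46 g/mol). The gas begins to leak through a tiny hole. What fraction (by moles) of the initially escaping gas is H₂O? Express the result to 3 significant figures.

Effusion rate of each component ∝ n_i/√M_i (partial pressure × 1/√M).
So x_H₂O in the escaping gas = (n_H₂O/√M_H₂O) / Σ(n_i/√M_i)
= (0.340/√18.02) / (0.340/√18.02 + 2.71/√36.46) = 0.08009/(0.08009 + 0.4488) = 0.151.

0.151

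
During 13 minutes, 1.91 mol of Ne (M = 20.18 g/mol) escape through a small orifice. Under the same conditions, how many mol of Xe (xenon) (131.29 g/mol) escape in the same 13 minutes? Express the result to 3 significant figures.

0.749 mol

Using Graham's law: rate_Xe/rate_Ne = √(M_Ne/M_Xe) = √(20.18/131.29) = √0.1537 = 0.3921.
So the amount for Xe is 1.91 × 0.3921 = 0.749 mol.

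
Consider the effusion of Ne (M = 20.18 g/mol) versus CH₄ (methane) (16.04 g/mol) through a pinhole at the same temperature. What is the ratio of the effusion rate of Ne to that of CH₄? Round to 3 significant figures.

From Graham's law, rate_Ne/rate_CH₄ = √(M_CH₄/M_Ne) = √(16.04/20.18) = √0.7948 = 0.892.

0.892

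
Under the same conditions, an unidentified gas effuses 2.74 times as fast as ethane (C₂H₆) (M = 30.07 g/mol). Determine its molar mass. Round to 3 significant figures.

From Graham's law, rate_X/rate_C₂H₆ = √(M_C₂H₆/M_X).
2.74 = √(30.07/M_X)
M_X = 30.07 / 2.74² = 30.07 / 7.508 = 4.01 g/mol

4.01 g/mol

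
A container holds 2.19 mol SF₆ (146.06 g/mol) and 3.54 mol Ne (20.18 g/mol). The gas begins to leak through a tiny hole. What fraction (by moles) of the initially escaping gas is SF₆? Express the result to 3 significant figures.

The effusion rate of species i is ∝ p_i/√M_i ∝ n_i/√M_i.
x_SF₆(eff) = (n_SF₆/√M_SF₆) / (n_SF₆/√M_SF₆ + n_Ne/√M_Ne)
= (2.19/√146.06) / (2.19/√146.06 + 3.54/√20.18) = 0.1812/(0.1812 + 0.7880) = 0.187.

0.187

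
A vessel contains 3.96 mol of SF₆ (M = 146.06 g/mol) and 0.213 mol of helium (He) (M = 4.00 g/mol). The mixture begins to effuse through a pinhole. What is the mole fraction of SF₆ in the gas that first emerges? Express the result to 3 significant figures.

0.755

Rate_i ∝ x_i/√M_i (Graham's law weighted by mole fraction), so the effusate composition follows n_i/√M_i.
x_SF₆(eff) = (n_SF₆/√M_SF₆) / (n_SF₆/√M_SF₆ + n_He/√M_He)
= (3.96/√146.06) / (3.96/√146.06 + 0.213/√4.00) = 0.3277/(0.3277 + 0.1065) = 0.755.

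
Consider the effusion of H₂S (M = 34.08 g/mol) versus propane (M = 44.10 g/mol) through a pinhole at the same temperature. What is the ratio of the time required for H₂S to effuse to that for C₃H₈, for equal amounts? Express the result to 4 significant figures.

0.8791

Using Graham's law: t_H₂S/t_C₃H₈ = √(M_H₂S/M_C₃H₈) = √(34.08/44.10) = √0.7728 = 0.8791.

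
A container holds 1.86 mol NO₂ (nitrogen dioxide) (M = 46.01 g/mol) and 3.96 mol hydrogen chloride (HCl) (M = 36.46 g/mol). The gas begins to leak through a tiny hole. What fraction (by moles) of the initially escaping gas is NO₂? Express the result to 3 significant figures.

Rate_i ∝ x_i/√M_i (Graham's law weighted by mole fraction), so the effusate composition follows n_i/√M_i.
Mole fraction of NO₂ in the effusate = (n_NO₂/√M_NO₂) / (n_NO₂/√M_NO₂ + n_HCl/√M_HCl)
= (1.86/√46.01) / (1.86/√46.01 + 3.96/√36.46) = 0.2742/(0.2742 + 0.6558) = 0.295.

0.295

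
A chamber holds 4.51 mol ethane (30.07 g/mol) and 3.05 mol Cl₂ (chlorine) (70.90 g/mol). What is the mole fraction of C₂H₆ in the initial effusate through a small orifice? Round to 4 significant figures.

The effusion rate of species i is ∝ p_i/√M_i ∝ n_i/√M_i.
Mole fraction of C₂H₆ in the effusate = (n_C₂H₆/√M_C₂H₆) / (n_C₂H₆/√M_C₂H₆ + n_Cl₂/√M_Cl₂)
= (4.51/√30.07) / (4.51/√30.07 + 3.05/√70.90) = 0.8225/(0.8225 + 0.3622) = 0.6942.

0.6942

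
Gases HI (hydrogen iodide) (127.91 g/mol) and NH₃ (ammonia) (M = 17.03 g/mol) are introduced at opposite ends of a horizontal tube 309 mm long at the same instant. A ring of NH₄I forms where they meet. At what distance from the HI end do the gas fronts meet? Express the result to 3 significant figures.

82.6 mm

Distances travelled in equal time are proportional to diffusion rates, so d_HI/d_NH₃ = √(M_NH₃/M_HI) = √(17.03/127.91) = 0.3649.
With d_HI + d_NH₃ = 309 mm, d_NH₃ = 309/(1 + 0.3649) = 226.4 mm.
d_HI = 309 − 226.4 = 82.6 mm.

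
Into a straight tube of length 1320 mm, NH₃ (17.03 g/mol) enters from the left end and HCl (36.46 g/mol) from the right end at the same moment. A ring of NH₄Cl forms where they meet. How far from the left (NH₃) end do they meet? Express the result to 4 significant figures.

The fronts meet when d_NH₃ + d_HCl = L with d_NH₃/d_HCl = √(M_HCl/M_NH₃) (Graham's law). Here √(M_HCl/M_NH₃) = √(36.46/17.03) = 1.463.
With d_NH₃ + d_HCl = 1320 mm, d_HCl = 1320/(1 + 1.463) = 535.9 mm.
d_NH₃ = 1320 − 535.9 = 784.1 mm.

784.1 mm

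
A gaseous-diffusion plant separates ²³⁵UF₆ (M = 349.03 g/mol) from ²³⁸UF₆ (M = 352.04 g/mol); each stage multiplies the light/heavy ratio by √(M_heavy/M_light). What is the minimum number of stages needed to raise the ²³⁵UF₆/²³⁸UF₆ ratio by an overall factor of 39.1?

854

Per stage α = (352.04/349.03)^(1/2) = 1.00862^0.5, giving ln α = 0.004293.
Need α^N ≥ 39.1 ⇒ N ≥ ln(39.1) / ln α = 3.666 / 0.004293 = 853.88.
Rounding up, N = 854 stages.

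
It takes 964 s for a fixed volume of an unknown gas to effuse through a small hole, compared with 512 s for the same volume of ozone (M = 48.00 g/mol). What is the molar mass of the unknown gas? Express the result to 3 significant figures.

Graham's law gives t_X/t_O₃ = √(M_X/M_O₃).
964/512 = 1.883 = √(M_X/48.00)
M_X = 48.00 × 1.883² = 48.00 × 3.545 = 170 g/mol

170 g/mol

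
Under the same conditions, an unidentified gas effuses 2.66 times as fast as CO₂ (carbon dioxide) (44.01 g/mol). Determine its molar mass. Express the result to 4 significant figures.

6.220 g/mol

Using Graham's law: rate_X/rate_CO₂ = √(M_CO₂/M_X).
2.66 = √(44.01/M_X)
M_X = 44.01 / 2.66² = 44.01 / 7.076 = 6.220 g/mol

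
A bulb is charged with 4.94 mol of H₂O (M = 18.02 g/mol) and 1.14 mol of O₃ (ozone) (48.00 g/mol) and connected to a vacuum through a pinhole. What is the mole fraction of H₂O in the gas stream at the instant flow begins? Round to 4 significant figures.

0.8761

Effusion rate of each component ∝ n_i/√M_i (partial pressure × 1/√M).
So x_H₂O in the escaping gas = (n_H₂O/√M_H₂O) / Σ(n_i/√M_i)
= (4.94/√18.02) / (4.94/√18.02 + 1.14/√48.00) = 1.164/(1.164 + 0.1645) = 0.8761.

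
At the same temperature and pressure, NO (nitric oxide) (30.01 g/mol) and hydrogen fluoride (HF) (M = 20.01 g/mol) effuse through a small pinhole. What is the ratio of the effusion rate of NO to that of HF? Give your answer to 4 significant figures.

0.8166

Using Graham's law: rate_NO/rate_HF = √(M_HF/M_NO) = √(20.01/30.01) = √0.6668 = 0.8166.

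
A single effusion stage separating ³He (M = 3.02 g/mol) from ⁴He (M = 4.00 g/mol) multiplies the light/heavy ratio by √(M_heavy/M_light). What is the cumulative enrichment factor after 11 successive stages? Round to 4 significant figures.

Each stage multiplies the ratio by α = √(4.00/3.02), so after 11 stages the overall factor is α^11 = (4.00/3.02)^(11/2).
= 1.32450^(11/2) = 4.691.

4.691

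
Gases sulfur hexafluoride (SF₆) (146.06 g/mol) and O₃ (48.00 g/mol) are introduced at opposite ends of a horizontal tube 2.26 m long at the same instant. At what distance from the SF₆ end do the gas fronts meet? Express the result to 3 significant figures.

0.823 m

Graham's law gives d_SF₆/d_O₃ = rate_SF₆/rate_O₃ = √(M_O₃/M_SF₆) = √(48.00/146.06) = 0.5733.
With d_SF₆ + d_O₃ = 2.26 m, d_O₃ = 2.26/(1 + 0.5733) = 1.437 m.
d_SF₆ = 2.26 − 1.437 = 0.823 m.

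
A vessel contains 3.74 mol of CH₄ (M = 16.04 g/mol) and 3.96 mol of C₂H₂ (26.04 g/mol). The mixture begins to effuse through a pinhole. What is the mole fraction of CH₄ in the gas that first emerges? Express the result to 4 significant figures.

Effusion rate of each component ∝ n_i/√M_i (partial pressure × 1/√M).
So x_CH₄ in the escaping gas = (n_CH₄/√M_CH₄) / Σ(n_i/√M_i)
= (3.74/√16.04) / (3.74/√16.04 + 3.96/√26.04) = 0.9338/(0.9338 + 0.7760) = 0.5461.

0.5461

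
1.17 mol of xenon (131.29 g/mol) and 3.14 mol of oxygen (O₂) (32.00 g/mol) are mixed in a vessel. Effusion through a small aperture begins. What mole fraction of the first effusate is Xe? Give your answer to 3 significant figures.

Each component's effusion rate ∝ (its partial pressure)·(1/√M) ∝ n_i/√M_i.
So x_Xe in the escaping gas = (n_Xe/√M_Xe) / Σ(n_i/√M_i)
= (1.17/√131.29) / (1.17/√131.29 + 3.14/√32.00) = 0.1021/(0.1021 + 0.5551) = 0.155.

0.155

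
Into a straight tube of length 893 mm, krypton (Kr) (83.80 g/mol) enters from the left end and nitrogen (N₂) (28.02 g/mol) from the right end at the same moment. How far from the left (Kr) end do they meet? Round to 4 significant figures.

In equal time, each gas travels a distance ∝ its rate ∝ 1/√M, so d_Kr/d_N₂ = √(M_N₂/M_Kr) = √(28.02/83.80) = 0.5782.
With d_Kr + d_N₂ = 893 mm, d_N₂ = 893/(1 + 0.5782) = 565.8 mm.
d_Kr = 893 − 565.8 = 327.2 mm.

327.2 mm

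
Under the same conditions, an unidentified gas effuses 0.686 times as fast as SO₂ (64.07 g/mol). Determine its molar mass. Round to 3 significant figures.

136 g/mol

Graham's law gives rate_X/rate_SO₂ = √(M_SO₂/M_X).
0.686 = √(64.07/M_X)
M_X = 64.07 / 0.686² = 64.07 / 0.4706 = 136 g/mol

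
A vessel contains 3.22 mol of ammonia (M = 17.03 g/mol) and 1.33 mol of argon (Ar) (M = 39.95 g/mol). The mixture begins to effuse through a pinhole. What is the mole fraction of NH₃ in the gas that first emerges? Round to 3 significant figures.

0.788

The effusion rate of species i is ∝ p_i/√M_i ∝ n_i/√M_i.
x_NH₃(eff) = (n_NH₃/√M_NH₃) / (n_NH₃/√M_NH₃ + n_Ar/√M_Ar)
= (3.22/√17.03) / (3.22/√17.03 + 1.33/√39.95) = 0.7803/(0.7803 + 0.2104) = 0.788.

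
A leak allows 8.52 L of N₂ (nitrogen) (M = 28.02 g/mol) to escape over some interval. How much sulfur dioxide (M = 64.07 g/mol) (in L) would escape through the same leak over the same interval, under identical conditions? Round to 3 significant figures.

Graham's law gives rate_SO₂/rate_N₂ = √(M_N₂/M_SO₂) = √(28.02/64.07) = √0.4373 = 0.6613.
So the volume for SO₂ is 8.52 × 0.6613 = 5.63 L.

5.63 L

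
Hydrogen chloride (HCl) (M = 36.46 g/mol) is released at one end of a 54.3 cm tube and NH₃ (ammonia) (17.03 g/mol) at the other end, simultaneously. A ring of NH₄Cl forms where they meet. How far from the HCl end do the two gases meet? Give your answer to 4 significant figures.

In equal time, each gas travels a distance ∝ its rate ∝ 1/√M, so d_HCl/d_NH₃ = √(M_NH₃/M_HCl) = √(17.03/36.46) = 0.6834.
With d_HCl + d_NH₃ = 54.3 cm, d_NH₃ = 54.3/(1 + 0.6834) = 32.26 cm.
d_HCl = 54.3 − 32.26 = 22.04 cm.

22.04 cm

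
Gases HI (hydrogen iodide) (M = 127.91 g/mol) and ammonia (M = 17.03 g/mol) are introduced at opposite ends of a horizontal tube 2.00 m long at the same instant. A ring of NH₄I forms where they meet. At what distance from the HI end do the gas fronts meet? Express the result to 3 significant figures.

Distances travelled in equal time are proportional to diffusion rates, so d_HI/d_NH₃ = √(M_NH₃/M_HI) = √(17.03/127.91) = 0.3649.
With d_HI + d_NH₃ = 2.00 m, d_NH₃ = 2.00/(1 + 0.3649) = 1.465 m.
d_HI = 2.00 − 1.465 = 0.535 m.

0.535 m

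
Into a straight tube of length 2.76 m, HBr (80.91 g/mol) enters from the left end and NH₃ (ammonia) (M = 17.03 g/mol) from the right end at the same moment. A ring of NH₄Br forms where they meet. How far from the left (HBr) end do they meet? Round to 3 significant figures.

Graham's law gives d_HBr/d_NH₃ = rate_HBr/rate_NH₃ = √(M_NH₃/M_HBr) = √(17.03/80.91) = 0.4588.
With d_HBr + d_NH₃ = 2.76 m, d_NH₃ = 2.76/(1 + 0.4588) = 1.892 m.
d_HBr = 2.76 − 1.892 = 0.868 m.

0.868 m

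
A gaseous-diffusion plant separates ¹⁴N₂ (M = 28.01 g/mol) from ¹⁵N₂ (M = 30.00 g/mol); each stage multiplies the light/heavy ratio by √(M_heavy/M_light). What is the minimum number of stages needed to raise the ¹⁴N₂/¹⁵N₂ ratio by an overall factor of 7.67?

With α = √(30.00/28.01) per stage, ln α = ½ ln(1.07105) = 0.03432.
Need α^N ≥ 7.67 ⇒ N ≥ ln(7.67) / ln α = 2.037 / 0.03432 = 59.37.
Rounding up, N = 60 stages.

60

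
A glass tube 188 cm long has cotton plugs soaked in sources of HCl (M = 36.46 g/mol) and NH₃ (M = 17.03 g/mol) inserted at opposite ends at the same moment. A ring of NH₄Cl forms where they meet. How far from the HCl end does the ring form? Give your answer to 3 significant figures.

76.3 cm

Graham's law gives d_HCl/d_NH₃ = rate_HCl/rate_NH₃ = √(M_NH₃/M_HCl) = √(17.03/36.46) = 0.6834.
With d_HCl + d_NH₃ = 188 cm, d_NH₃ = 188/(1 + 0.6834) = 111.7 cm.
d_HCl = 188 − 111.7 = 76.3 cm.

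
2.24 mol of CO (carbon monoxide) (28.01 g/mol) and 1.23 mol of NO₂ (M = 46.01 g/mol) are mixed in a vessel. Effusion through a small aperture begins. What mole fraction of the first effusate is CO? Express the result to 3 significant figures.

0.700

The effusion rate of species i is ∝ p_i/√M_i ∝ n_i/√M_i.
x_CO(eff) = (n_CO/√M_CO) / (n_CO/√M_CO + n_NO₂/√M_NO₂)
= (2.24/√28.01) / (2.24/√28.01 + 1.23/√46.01) = 0.4232/(0.4232 + 0.1813) = 0.700.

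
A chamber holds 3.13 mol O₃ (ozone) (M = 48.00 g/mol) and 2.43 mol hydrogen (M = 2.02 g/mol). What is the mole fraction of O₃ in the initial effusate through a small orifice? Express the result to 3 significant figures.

0.209

The effusion rate of species i is ∝ p_i/√M_i ∝ n_i/√M_i.
x_O₃(eff) = (n_O₃/√M_O₃) / (n_O₃/√M_O₃ + n_H₂/√M_H₂)
= (3.13/√48.00) / (3.13/√48.00 + 2.43/√2.02) = 0.4518/(0.4518 + 1.710) = 0.209.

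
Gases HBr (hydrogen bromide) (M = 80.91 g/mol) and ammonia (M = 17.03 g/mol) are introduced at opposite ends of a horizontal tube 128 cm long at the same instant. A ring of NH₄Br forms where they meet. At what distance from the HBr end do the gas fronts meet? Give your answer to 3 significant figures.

40.3 cm

The fronts meet when d_HBr + d_NH₃ = L with d_HBr/d_NH₃ = √(M_NH₃/M_HBr) (Graham's law). Here √(M_NH₃/M_HBr) = √(17.03/80.91) = 0.4588.
With d_HBr + d_NH₃ = 128 cm, d_NH₃ = 128/(1 + 0.4588) = 87.74 cm.
d_HBr = 128 − 87.74 = 40.3 cm.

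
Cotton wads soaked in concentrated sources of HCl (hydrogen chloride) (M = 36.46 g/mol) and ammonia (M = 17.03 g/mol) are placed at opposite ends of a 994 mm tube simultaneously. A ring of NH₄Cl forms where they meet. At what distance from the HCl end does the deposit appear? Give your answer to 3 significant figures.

404 mm

The fronts meet when d_HCl + d_NH₃ = L with d_HCl/d_NH₃ = √(M_NH₃/M_HCl) (Graham's law). Here √(M_NH₃/M_HCl) = √(17.03/36.46) = 0.6834.
With d_HCl + d_NH₃ = 994 mm, d_NH₃ = 994/(1 + 0.6834) = 590.5 mm.
d_HCl = 994 − 590.5 = 404 mm.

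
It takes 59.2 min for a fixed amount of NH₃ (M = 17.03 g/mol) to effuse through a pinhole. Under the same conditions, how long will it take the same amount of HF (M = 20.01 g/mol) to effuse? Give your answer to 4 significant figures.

64.17 min

From Graham's law, t_HF/t_NH₃ = √(M_HF/M_NH₃) = √(20.01/17.03) = √1.175 = 1.084.
So the time for HF is 59.2 × 1.084 = 64.17 min.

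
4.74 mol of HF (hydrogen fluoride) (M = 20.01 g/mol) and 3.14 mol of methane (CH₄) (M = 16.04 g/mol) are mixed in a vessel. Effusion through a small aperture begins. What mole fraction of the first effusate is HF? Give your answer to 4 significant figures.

0.5747

Rate_i ∝ x_i/√M_i (Graham's law weighted by mole fraction), so the effusate composition follows n_i/√M_i.
x_HF(eff) = (n_HF/√M_HF) / (n_HF/√M_HF + n_CH₄/√M_CH₄)
= (4.74/√20.01) / (4.74/√20.01 + 3.14/√16.04) = 1.060/(1.060 + 0.7840) = 0.5747.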